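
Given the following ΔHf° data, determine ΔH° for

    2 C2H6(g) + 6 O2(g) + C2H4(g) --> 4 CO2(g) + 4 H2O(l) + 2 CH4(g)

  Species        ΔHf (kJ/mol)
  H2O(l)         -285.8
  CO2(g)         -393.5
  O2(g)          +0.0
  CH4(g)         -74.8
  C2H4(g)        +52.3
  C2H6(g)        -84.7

ΔH°rxn = Σ nΔHf°(products) − Σ nΔHf°(reactants).
Products: 4·(-393.5) + 4·(-285.8) + 2·(-74.8) = -2866.8
Reactants: 2·(-84.7) + 6·(+0.0) + 1·(+52.3) = -117.1
ΔH° = (-2866.8) − (-117.1) = -2749.7 kJ/mol

ΔH° = -2749.7 kJ/mol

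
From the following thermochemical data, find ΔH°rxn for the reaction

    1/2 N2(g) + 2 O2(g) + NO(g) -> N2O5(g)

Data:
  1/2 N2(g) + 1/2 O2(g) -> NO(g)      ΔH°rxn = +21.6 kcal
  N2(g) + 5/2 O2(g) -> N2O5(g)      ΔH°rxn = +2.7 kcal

equation 1 reversed: -21.6 kcal
equation 2 as written: +2.7 kcal
Summing the manipulated equations, ΔH°rxn = (-1)·(+21.6) + (1)·(+2.7) = -18.9 kcal

ΔH°rxn = -18.9 kcal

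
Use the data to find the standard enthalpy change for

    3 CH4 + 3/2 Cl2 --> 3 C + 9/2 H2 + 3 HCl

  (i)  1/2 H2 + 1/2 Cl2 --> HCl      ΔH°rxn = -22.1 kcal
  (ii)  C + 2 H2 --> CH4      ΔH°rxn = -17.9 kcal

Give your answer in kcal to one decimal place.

(i) × 3 (×3 to match 3 HCl in the target): (3)·(-22.1) = -66.3 kcal
(ii) reversed and × 3 (CH4 must end up as a reactant; scale by 3 for the 3 CH4): (-3)·(-17.9) = +53.7 kcal
Since enthalpy is a state function, ΔH°rxn = (3)·(-22.1) + (-3)·(-17.9) = -12.6 kcal

ΔH°rxn = -12.6 kcal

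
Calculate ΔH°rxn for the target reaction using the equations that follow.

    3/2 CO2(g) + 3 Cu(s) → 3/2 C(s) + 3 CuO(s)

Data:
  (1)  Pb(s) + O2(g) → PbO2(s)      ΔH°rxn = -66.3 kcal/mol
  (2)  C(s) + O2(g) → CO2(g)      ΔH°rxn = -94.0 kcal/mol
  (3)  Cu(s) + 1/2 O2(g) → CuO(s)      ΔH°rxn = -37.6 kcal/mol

ΔH°rxn = 28.2 kcal/mol

(1): not needed.
(2) reversed and × 3/2: (-3/2)·(-94.0) = +141.0 kcal/mol
(3) × 3: (3)·(-37.6) = -112.8 kcal/mol
ΔH°rxn = (-3/2)·(-94.0) + (3)·(-37.6) = 28.2 kcal/mol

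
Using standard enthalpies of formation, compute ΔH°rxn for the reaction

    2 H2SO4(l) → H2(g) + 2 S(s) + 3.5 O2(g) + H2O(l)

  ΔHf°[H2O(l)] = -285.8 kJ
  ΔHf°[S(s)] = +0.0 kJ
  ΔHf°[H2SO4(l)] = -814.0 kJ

ΔH°rxn = Σ nΔHf°(products) − Σ nΔHf°(reactants).
Products: 1·(+0.0) + 2·(+0.0) + 7/2·(+0.0) + 1·(-285.8) = -285.8
Reactants: 2·(-814.0) = -1628.0
ΔH°rxn = (-285.8) − (-1628.0) = 1342.2 kJ

ΔH°rxn = 1342.2 kJ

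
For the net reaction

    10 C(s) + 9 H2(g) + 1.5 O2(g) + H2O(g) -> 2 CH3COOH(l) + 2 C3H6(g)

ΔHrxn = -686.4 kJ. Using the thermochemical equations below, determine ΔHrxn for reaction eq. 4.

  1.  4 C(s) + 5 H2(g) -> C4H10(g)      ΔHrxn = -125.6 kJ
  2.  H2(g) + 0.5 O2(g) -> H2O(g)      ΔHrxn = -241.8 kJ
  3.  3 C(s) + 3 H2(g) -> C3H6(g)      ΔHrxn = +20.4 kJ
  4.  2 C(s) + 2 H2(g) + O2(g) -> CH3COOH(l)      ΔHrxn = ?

ΔHrxn = -484.5 kJ

eq. 1: not needed.
eq. 2 reversed: +241.8 kJ
eq. 3 × 2: (2)·(+20.4) = +40.8 kJ
eq. 4 × 2: contributes 2·x
-686.4 = (+241.8) + (+40.8) + 2·x
x = (-686.4 − (+282.6)) / (2) = -484.5 kJ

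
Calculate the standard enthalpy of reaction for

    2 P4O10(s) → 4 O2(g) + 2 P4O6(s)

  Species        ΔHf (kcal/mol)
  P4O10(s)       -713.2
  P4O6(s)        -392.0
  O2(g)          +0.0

ΔH°rxn = Σ nΔHf°(products) − Σ nΔHf°(reactants).
Products: 4·(+0.0) + 2·(-392.0) = -784.0
Reactants: 2·(-713.2) = -1426.4
ΔHrxn = (-784.0) − (-1426.4) = 642.4 kcal/mol

ΔHrxn = 642.4 kcal/mol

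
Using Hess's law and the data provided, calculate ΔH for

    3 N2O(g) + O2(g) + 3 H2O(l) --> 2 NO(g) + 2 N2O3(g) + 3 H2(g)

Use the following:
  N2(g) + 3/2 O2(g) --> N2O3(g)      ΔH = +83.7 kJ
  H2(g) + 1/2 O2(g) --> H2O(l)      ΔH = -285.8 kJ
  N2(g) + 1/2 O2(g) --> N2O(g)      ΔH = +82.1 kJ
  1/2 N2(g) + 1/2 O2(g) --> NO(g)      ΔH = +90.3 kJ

ΔH = 959.1 kJ

equation 1 × 2: (2)·(+83.7) = +167.4 kJ
equation 2 reversed and × 3: (-3)·(-285.8) = +857.4 kJ
equation 3 reversed and × 3: (-3)·(+82.1) = -246.3 kJ
equation 4 × 2: (2)·(+90.3) = +180.6 kJ
Combining the equations, ΔH = (+167.4) + (+857.4) + (-246.3) + (+180.6) = 959.1 kJ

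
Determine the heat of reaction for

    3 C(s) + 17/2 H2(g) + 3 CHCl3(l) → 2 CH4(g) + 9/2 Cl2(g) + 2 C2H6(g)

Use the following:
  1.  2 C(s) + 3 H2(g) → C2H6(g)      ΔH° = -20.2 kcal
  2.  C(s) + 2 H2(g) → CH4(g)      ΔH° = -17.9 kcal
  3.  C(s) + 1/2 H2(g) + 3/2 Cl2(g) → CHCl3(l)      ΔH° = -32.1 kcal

eq. 1 × 2: (2)·(-20.2) = -40.4 kcal
eq. 2 × 2: (2)·(-17.9) = -35.8 kcal
eq. 3 reversed and × 3: (-3)·(-32.1) = +96.3 kcal
Summing the manipulated equations, ΔH° = (-40.4) + (-35.8) + (+96.3) = 20.1 kcal

ΔH° = 20.1 kcal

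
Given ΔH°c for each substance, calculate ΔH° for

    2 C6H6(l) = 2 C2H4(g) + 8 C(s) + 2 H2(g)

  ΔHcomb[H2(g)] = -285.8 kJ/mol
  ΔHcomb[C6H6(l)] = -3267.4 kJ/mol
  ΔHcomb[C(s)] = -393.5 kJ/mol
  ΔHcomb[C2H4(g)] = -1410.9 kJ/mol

With combustion enthalpies, reactants minus products:
= [2·(-3267.4)] − [2·(-1410.9) + 8·(-393.5) + 2·(-285.8)]
= 6.6 kJ/mol

ΔH° = 6.6 kJ/mol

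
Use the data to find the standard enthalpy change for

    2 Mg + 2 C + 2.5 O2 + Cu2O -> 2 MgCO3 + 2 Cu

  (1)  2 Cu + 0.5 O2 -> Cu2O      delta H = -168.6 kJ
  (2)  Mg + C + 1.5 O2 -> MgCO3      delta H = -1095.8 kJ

delta H = -2023.0 kJ

(1) reversed: +168.6 kJ
(2) × 2: (2)·(-1095.8) = -2191.6 kJ
Since enthalpy is a state function, delta H = (+168.6) + (-2191.6) = -2023.0 kJ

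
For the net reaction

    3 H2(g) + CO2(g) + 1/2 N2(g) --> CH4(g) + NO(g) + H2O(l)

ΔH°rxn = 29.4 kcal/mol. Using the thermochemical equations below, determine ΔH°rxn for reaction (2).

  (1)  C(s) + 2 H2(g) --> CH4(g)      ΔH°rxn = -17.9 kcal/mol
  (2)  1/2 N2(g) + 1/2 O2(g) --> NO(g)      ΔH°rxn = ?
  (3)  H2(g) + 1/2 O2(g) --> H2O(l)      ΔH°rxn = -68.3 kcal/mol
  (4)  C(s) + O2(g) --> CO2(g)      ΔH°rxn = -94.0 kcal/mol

(1) as written (CH4(g) already on the product side): -17.9 kcal/mol
(2) as written (NO(g) already on the product side): contributes x
(3) as written (H2O(l) already on the product side): -68.3 kcal/mol
(4) reversed (reverse to put CO2(g) on the reactant side): +94.0 kcal/mol
+29.4 = (-17.9) + (-68.3) + (+94.0) + x
x = (+29.4 − (+7.8)) / (1) = 21.6 kcal/mol

ΔH°rxn = 21.6 kcal/mol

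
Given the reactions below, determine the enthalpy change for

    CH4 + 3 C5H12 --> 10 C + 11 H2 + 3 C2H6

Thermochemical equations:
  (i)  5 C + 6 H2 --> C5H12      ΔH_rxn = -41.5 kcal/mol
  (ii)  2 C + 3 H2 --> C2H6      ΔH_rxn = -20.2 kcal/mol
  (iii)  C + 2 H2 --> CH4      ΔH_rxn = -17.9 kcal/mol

(i) reversed and × 3: (-3)·(-41.5) = +124.5 kcal/mol
(ii) × 3: (3)·(-20.2) = -60.6 kcal/mol
(iii) reversed: +17.9 kcal/mol
ΔH_rxn = (+124.5) + (-60.6) + (+17.9) = 81.8 kcal/mol

ΔH_rxn = 81.8 kcal/mol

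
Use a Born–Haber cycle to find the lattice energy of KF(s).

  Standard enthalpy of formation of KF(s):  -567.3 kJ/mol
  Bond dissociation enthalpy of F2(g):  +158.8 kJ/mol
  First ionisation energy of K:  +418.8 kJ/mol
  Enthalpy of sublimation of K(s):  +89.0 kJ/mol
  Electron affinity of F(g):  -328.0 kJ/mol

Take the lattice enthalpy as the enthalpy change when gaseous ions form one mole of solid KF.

ΔHf° = 1·ΔHsub + 1·(ΣIE) + 1/2·D(F2) + 1·EA + U
-567.3 = 1·(+89.0) + 1·(+418.8) + 1/2·(+158.8) + 1·(-328.0) + U
U = -567.3 − (+259.2) = -826.5 kJ/mol

U = -826.5 kJ/mol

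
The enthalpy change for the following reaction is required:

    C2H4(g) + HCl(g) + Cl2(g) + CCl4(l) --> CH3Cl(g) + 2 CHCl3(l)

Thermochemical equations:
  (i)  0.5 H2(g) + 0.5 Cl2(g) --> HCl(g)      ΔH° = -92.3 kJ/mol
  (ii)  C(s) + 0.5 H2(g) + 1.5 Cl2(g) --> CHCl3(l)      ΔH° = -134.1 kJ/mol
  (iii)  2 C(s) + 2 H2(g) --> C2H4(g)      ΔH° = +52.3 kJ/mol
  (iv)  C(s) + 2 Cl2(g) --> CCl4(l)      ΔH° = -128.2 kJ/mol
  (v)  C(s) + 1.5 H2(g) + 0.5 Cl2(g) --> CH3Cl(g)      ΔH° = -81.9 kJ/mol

(i) reversed: +92.3 kJ/mol
(ii) × 2: (2)·(-134.1) = -268.2 kJ/mol
(iii) reversed: -52.3 kJ/mol
(iv) reversed: +128.2 kJ/mol
(v) as written: -81.9 kJ/mol
Summing the manipulated equations, ΔH° = (+92.3) + (-268.2) + (-52.3) + (+128.2) + (-81.9) = -181.9 kJ/mol

ΔH° = -181.9 kJ/mol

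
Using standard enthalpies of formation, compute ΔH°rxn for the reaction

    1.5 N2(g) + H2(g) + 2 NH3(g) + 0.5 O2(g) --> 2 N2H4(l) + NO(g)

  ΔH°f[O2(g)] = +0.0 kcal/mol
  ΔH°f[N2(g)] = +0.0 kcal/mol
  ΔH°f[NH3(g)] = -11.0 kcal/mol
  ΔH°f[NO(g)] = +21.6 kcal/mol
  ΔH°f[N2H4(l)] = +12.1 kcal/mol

Products: 2·(+12.1) + 1·(+21.6) = +45.8
Reactants: 3/2·(+0.0) + 1·(+0.0) + 2·(-11.0) + 1/2·(+0.0) = -22.0
ΔH°rxn = (+45.8) − (-22.0) = 67.8 kcal/mol

ΔH°rxn = 67.8 kcal/mol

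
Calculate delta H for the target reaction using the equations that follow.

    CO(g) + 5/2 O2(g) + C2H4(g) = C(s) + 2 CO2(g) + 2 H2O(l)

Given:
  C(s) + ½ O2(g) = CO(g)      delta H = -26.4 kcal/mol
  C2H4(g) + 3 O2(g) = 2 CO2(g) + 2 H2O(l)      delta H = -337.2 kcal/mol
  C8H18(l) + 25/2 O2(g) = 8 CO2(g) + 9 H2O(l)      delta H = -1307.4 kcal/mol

delta H = -310.8 kcal/mol

equation 1 reversed: +26.4 kcal/mol
equation 2 as written: -337.2 kcal/mol
equation 3: not needed.
By Hess's law, delta H = (+26.4) + (-337.2) = -310.8 kcal/mol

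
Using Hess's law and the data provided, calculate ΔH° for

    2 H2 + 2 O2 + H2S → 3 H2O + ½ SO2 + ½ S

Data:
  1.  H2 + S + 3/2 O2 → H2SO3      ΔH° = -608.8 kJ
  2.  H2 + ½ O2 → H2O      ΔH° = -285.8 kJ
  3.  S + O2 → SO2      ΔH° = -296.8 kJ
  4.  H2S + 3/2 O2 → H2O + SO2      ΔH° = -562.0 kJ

eq. 1: not needed (H2SO3 appears nowhere else).
eq. 2 × 2: (2)·(-285.8) = -571.6 kJ
eq. 3 reversed and × 1/2: (-1/2)·(-296.8) = +148.4 kJ
eq. 4 as written (H2S already on the reactant side): -562.0 kJ
ΔH° = (2)·(-285.8) + (-1/2)·(-296.8) + (1)·(-562.0) = -985.2 kJ

ΔH° = -985.2 kJ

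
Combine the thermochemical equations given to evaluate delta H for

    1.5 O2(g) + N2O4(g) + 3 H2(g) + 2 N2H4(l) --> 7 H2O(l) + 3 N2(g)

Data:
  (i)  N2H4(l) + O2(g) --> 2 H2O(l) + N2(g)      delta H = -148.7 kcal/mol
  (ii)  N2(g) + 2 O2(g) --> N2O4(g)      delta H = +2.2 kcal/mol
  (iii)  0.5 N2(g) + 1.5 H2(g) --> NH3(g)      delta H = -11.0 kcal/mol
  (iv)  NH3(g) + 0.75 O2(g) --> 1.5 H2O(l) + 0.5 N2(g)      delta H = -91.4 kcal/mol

(i) × 2 (scale by 2 for the 2 N2H4(l)): (2)·(-148.7) = -297.4 kcal/mol
(ii) reversed (reverse to put N2O4(g) on the reactant side): -2.2 kcal/mol
(iii) × 2 (scale by 2 for the 3 H2(g)): (2)·(-11.0) = -22.0 kcal/mol
(iv) × 2: (2)·(-91.4) = -182.8 kcal/mol
delta H = (2)·(-148.7) + (-1)·(+2.2) + (2)·(-11.0) + (2)·(-91.4) = -504.4 kcal/mol

delta H = -504.4 kcal/mol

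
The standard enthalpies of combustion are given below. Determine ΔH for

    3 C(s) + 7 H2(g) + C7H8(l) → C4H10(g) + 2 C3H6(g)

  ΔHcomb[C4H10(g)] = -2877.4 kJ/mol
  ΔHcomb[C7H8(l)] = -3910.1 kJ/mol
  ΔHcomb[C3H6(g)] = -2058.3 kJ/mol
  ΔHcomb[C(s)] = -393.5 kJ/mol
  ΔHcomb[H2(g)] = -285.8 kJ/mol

ΔH = -97.2 kJ/mol

Using ΔH = Σ nΔHc°(reactants) − Σ nΔHc°(products):
= [3·(-393.5) + 7·(-285.8) + 1·(-3910.1)] − [1·(-2877.4) + 2·(-2058.3)]
= -97.2 kJ/mol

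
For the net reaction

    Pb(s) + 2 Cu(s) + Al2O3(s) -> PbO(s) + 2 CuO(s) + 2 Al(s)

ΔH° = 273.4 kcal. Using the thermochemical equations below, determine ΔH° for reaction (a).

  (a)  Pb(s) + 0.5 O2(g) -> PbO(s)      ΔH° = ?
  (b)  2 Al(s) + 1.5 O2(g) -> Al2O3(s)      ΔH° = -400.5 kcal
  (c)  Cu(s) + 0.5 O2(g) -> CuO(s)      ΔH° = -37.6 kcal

(a) as written (PbO(s) already on the product side): contributes x
(b) reversed (Al2O3(s) must end up as a reactant): +400.5 kcal
(c) × 2 (×2 to match 2 CuO(s) in the target): (2)·(-37.6) = -75.2 kcal
+273.4 = (+400.5) + (-75.2) + x
x = (+273.4 − (+325.3)) / (1) = -51.9 kcal

ΔH° = -51.9 kcal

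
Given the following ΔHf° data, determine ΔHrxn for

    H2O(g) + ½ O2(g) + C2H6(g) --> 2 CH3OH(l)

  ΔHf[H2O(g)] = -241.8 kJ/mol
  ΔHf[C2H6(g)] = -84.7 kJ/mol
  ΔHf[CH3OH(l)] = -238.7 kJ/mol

Products: 2·(-238.7) = -477.4
Reactants: 1·(-241.8) + 1/2·(+0.0) + 1·(-84.7) = -326.5
ΔHrxn = (-477.4) − (-326.5) = -150.9 kJ/mol

ΔHrxn = -150.9 kJ/mol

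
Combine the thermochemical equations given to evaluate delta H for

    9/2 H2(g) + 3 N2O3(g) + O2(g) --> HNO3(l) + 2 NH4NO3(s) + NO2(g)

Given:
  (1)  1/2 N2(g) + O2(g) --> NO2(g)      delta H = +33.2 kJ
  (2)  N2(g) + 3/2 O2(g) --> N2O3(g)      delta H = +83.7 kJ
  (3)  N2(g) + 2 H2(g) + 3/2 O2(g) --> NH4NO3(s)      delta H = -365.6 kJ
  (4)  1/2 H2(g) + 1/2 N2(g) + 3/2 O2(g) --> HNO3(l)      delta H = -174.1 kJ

delta H = -1123.2 kJ

(1) as written: +33.2 kJ
(2) reversed and × 3: (-3)·(+83.7) = -251.1 kJ
(3) × 2: (2)·(-365.6) = -731.2 kJ
(4) as written: -174.1 kJ
By Hess's law, delta H = (+33.2) + (-251.1) + (-731.2) + (-174.1) = -1123.2 kJ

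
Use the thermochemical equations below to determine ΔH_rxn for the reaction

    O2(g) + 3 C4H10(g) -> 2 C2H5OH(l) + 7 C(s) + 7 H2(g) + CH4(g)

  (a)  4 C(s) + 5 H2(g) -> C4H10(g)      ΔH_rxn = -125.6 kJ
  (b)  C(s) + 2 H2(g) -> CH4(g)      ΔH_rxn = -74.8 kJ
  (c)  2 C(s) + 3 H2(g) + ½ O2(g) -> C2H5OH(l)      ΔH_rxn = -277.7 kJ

(a) reversed and × 3 (C4H10(g) must end up as a reactant; scale by 3 for the 3 C4H10(g)): (-3)·(-125.6) = +376.8 kJ
(b) as written (CH4(g) already on the product side): -74.8 kJ
(c) × 2 (scale by 2 for the 2 C2H5OH(l)): (2)·(-277.7) = -555.4 kJ
Combining the equations, ΔH_rxn = (+376.8) + (-74.8) + (-555.4) = -253.4 kJ

ΔH_rxn = -253.4 kJ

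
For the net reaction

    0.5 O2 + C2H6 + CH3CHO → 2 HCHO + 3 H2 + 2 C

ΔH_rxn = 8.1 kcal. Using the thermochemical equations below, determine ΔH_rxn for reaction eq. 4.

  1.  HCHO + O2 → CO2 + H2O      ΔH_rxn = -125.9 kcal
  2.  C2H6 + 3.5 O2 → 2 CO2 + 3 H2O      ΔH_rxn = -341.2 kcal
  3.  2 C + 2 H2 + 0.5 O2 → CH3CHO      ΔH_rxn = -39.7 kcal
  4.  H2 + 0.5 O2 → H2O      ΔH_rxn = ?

ΔH_rxn = -57.8 kcal

eq. 1 reversed and × 2 (HCHO must end up as a product; scale by 2 for the 2 HCHO): (-2)·(-125.9) = +251.8 kcal
eq. 2 as written (C2H6 already on the reactant side): -341.2 kcal
eq. 3 reversed (reverse to put CH3CHO on the reactant side): +39.7 kcal
eq. 4 reversed: contributes −x
+8.1 = (+251.8) + (-341.2) + (+39.7) − x
x = (+8.1 − (-49.7)) / (-1) = -57.8 kcal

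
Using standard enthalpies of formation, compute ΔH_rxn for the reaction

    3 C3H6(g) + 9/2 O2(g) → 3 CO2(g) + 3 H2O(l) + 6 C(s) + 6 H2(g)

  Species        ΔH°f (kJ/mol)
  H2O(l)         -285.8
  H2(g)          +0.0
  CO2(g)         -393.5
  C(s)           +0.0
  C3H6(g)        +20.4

Products: 3·(-393.5) + 3·(-285.8) + 6·(+0.0) + 6·(+0.0) = -2037.9
Reactants: 3·(+20.4) + 9/2·(+0.0) = +61.2
ΔH_rxn = (-2037.9) − (+61.2) = -2099.1 kJ/mol

ΔH_rxn = -2099.1 kJ/mol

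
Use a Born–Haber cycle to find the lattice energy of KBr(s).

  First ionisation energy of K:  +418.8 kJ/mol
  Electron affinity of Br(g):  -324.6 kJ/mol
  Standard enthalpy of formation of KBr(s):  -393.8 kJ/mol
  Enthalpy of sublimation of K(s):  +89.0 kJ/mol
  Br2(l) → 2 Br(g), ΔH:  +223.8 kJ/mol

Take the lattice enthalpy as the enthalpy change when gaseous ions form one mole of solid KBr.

ΔHf° = 1·ΔHsub + 1·(ΣIE) + 1/2·D(Br2) + 1·EA + U
-393.8 = 1·(+89.0) + 1·(+418.8) + 1/2·(+223.8) + 1·(-324.6) + U
U = -393.8 − (+295.1) = -688.9 kJ/mol

U = -688.9 kJ/mol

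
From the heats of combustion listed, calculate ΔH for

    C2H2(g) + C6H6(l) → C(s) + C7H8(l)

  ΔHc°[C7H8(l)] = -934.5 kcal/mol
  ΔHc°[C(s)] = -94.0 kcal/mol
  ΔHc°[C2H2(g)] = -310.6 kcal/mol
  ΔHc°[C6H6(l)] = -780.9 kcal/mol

Using ΔH = Σ nΔHc°(reactants) − Σ nΔHc°(products):
= [1·(-310.6) + 1·(-780.9)] − [1·(-94.0) + 1·(-934.5)]
= -63.0 kcal/mol

ΔH = -63.0 kcal/mol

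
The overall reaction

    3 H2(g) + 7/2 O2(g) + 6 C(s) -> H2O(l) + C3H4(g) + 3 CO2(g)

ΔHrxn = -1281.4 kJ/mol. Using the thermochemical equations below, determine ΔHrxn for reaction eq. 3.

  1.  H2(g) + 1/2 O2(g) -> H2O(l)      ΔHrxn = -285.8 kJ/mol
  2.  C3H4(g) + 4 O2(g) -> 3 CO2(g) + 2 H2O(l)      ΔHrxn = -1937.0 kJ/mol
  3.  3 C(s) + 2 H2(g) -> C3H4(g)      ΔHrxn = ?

eq. 1 reversed: +285.8 kJ/mol
eq. 2 as written (CO2(g) already on the product side): -1937.0 kJ/mol
eq. 3 × 2 (×2 to match 6 C(s) in the target): contributes 2·x
-1281.4 = (+285.8) + (-1937.0) + 2·x
x = (-1281.4 − (-1651.2)) / (2) = 184.9 kJ/mol

ΔHrxn = 184.9 kJ/mol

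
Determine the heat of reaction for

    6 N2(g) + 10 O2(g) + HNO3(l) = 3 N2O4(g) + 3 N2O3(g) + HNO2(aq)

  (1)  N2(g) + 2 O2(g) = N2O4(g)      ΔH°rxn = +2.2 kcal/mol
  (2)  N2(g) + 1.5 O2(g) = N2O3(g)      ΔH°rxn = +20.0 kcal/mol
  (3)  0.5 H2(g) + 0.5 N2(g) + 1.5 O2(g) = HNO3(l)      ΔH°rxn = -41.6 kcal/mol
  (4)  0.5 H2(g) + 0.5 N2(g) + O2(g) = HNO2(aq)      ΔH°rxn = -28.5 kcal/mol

ΔH°rxn = 79.7 kcal/mol

(1) × 3: (3)·(+2.2) = +6.6 kcal/mol
(2) × 3: (3)·(+20.0) = +60.0 kcal/mol
(3) reversed: +41.6 kcal/mol
(4) as written: -28.5 kcal/mol
ΔH°rxn = (3)·(+2.2) + (3)·(+20.0) + (-1)·(-41.6) + (1)·(-28.5) = 79.7 kcal/mol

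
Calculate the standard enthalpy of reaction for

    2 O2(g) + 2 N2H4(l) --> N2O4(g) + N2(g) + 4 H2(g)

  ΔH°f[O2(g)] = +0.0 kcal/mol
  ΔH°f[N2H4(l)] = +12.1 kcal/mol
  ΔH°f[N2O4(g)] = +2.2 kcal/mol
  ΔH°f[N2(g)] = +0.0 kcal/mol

Products: 1·(+2.2) + 1·(+0.0) + 4·(+0.0) = +2.2
Reactants: 2·(+0.0) + 2·(+12.1) = +24.2
ΔH°rxn = (+2.2) − (+24.2) = -22.0 kcal/mol

ΔH°rxn = -22.0 kcal/mol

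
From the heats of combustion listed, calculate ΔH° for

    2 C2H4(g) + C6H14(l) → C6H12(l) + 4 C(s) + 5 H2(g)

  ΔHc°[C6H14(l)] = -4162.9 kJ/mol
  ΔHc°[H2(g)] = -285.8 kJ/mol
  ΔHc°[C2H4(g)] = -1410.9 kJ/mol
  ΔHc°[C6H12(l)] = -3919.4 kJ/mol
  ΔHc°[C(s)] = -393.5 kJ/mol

Using ΔH = Σ nΔHc°(reactants) − Σ nΔHc°(products):
= [2·(-1410.9) + 1·(-4162.9)] − [1·(-3919.4) + 4·(-393.5) + 5·(-285.8)]
= -62.3 kJ/mol

ΔH° = -62.3 kJ/mol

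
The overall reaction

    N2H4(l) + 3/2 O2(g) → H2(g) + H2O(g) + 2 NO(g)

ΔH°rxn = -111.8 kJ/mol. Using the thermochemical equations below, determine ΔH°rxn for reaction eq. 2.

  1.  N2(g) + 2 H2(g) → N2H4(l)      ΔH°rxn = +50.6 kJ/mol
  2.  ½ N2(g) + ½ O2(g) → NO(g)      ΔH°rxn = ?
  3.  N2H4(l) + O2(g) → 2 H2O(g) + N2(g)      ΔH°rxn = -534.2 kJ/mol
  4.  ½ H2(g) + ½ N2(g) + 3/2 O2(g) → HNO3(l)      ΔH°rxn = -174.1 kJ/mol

ΔH°rxn = 90.3 kJ/mol

eq. 1 reversed and × 1/2: (-1/2)·(+50.6) = -25.3 kJ/mol
eq. 2 × 2 (scale by 2 for the 2 NO(g)): contributes 2·x
eq. 3 × 1/2 (scale by 1/2 for the 1 H2O(g)): (1/2)·(-534.2) = -267.1 kJ/mol
eq. 4: not needed (HNO3(l) appears nowhere else).
-111.8 = (-25.3) + (-267.1) + 2·x
x = (-111.8 − (-292.4)) / (2) = 90.3 kJ/mol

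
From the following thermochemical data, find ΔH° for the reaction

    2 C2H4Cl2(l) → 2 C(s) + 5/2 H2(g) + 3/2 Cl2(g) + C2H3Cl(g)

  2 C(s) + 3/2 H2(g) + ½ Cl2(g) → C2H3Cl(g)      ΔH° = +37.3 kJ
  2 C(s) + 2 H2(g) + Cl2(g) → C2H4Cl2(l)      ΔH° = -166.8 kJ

ΔH° = 370.9 kJ

equation 1 as written (C2H3Cl(g) already on the product side): +37.3 kJ
equation 2 reversed and × 2 (reverse to put C2H4Cl2(l) on the reactant side; scale by 2 for the 2 C2H4Cl2(l)): (-2)·(-166.8) = +333.6 kJ
ΔH° = (1)·(+37.3) + (-2)·(-166.8) = 370.9 kJ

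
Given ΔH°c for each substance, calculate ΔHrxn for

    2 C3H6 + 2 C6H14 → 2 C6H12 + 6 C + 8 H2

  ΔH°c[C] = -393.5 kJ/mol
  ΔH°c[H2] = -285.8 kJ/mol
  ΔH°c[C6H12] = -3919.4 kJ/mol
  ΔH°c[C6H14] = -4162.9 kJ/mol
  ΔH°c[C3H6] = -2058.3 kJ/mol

ΔHrxn = 43.8 kJ/mol

Using ΔH = Σ nΔHc°(reactants) − Σ nΔHc°(products):
= [2·(-2058.3) + 2·(-4162.9)] − [2·(-3919.4) + 6·(-393.5) + 8·(-285.8)]
= 43.8 kJ/mol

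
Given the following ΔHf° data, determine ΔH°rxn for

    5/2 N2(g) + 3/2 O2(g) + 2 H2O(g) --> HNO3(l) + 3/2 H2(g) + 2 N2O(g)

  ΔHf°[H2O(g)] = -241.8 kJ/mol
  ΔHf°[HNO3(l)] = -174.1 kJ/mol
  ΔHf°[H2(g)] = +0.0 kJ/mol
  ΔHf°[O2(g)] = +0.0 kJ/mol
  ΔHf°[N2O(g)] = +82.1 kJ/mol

ΔH°rxn = 473.7 kJ/mol

Products: 1·(-174.1) + 3/2·(+0.0) + 2·(+82.1) = -9.9
Reactants: 5/2·(+0.0) + 3/2·(+0.0) + 2·(-241.8) = -483.6
ΔH°rxn = (-9.9) − (-483.6) = 473.7 kJ/mol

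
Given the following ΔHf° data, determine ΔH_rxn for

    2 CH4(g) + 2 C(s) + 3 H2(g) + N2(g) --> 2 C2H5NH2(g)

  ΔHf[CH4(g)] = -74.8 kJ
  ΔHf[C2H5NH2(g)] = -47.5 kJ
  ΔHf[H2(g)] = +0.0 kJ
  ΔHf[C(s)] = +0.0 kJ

Products: 2·(-47.5) = -95.0
Reactants: 2·(-74.8) + 2·(+0.0) + 3·(+0.0) + 1·(+0.0) = -149.6
ΔH_rxn = (-95.0) − (-149.6) = 54.6 kJ

ΔH_rxn = 54.6 kJ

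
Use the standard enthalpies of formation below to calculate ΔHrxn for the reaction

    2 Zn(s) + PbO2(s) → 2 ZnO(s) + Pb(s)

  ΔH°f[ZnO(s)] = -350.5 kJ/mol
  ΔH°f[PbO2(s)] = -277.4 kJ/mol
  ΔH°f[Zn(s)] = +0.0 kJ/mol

ΔHrxn = -423.6 kJ/mol

ΔH°rxn = Σ nΔHf°(products) − Σ nΔHf°(reactants).
Products: 2·(-350.5) + 1·(+0.0) = -701.0
Reactants: 2·(+0.0) + 1·(-277.4) = -277.4
ΔHrxn = (-701.0) − (-277.4) = -423.6 kJ/mol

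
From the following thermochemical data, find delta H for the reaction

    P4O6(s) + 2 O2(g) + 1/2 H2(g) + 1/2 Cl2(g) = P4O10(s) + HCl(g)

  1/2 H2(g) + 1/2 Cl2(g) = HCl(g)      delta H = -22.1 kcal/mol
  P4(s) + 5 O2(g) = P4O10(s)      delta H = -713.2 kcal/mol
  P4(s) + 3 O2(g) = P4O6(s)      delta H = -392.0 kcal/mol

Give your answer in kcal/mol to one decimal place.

equation 1 as written: -22.1 kcal/mol
equation 2 as written: -713.2 kcal/mol
equation 3 reversed: +392.0 kcal/mol
Summing the manipulated equations, delta H = (-22.1) + (-713.2) + (+392.0) = -343.3 kcal/mol

delta H = -343.3 kcal/mol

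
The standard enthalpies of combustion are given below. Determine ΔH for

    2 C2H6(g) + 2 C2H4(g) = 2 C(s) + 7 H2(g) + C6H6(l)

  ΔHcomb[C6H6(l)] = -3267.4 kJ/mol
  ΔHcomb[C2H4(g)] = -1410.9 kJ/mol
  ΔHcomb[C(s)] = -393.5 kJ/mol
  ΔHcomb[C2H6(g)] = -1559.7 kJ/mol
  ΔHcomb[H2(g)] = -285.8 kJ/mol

Using ΔH = Σ nΔHc°(reactants) − Σ nΔHc°(products):
= [2·(-1559.7) + 2·(-1410.9)] − [2·(-393.5) + 7·(-285.8) + 1·(-3267.4)]
= 113.8 kJ/mol

ΔH = 113.8 kJ/mol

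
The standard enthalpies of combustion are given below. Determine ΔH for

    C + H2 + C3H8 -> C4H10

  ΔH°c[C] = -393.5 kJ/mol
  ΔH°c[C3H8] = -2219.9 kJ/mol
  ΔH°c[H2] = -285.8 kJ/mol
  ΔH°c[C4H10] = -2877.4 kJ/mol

With combustion enthalpies, reactants minus products:
= [1·(-393.5) + 1·(-285.8) + 1·(-2219.9)] − [1·(-2877.4)]
= -21.8 kJ/mol

ΔH = -21.8 kJ/mol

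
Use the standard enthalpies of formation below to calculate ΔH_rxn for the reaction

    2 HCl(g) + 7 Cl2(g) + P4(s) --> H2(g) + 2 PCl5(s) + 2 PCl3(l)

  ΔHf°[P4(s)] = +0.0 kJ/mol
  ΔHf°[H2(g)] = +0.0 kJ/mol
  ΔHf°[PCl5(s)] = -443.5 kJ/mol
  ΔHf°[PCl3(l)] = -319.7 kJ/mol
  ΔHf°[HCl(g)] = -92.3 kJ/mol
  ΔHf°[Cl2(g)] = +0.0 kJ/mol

Products: 1·(+0.0) + 2·(-443.5) + 2·(-319.7) = -1526.4
Reactants: 2·(-92.3) + 7·(+0.0) + 1·(+0.0) = -184.6
ΔH_rxn = (-1526.4) − (-184.6) = -1341.8 kJ/mol

ΔH_rxn = -1341.8 kJ/mol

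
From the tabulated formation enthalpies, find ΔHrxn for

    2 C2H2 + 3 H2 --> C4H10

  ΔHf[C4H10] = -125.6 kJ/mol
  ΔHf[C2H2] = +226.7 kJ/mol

Products: 1·(-125.6) = -125.6
Reactants: 2·(+226.7) + 3·(+0.0) = +453.4
ΔHrxn = (-125.6) − (+453.4) = -579.0 kJ/mol

ΔHrxn = -579.0 kJ/mol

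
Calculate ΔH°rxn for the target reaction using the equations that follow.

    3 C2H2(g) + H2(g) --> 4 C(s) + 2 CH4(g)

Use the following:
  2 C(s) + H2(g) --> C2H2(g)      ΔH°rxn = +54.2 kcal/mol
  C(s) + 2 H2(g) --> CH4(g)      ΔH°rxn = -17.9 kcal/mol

equation 1 reversed and × 3: (-3)·(+54.2) = -162.6 kcal/mol
equation 2 × 2: (2)·(-17.9) = -35.8 kcal/mol
Summing the manipulated equations, ΔH°rxn = (-162.6) + (-35.8) = -198.4 kcal/mol

ΔH°rxn = -198.4 kcal/mol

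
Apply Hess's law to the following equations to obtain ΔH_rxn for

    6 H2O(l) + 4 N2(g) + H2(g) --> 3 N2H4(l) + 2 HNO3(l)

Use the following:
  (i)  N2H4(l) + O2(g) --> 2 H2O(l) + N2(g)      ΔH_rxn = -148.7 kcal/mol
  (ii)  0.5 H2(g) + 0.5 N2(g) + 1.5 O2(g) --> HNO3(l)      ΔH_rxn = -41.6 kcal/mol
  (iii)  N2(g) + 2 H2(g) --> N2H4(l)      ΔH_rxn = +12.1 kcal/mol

(i) reversed and × 3 (reverse to put H2O(l) on the reactant side; ×3 to match 6 H2O(l) in the target): (-3)·(-148.7) = +446.1 kcal/mol
(ii) × 2 (scale by 2 for the 2 HNO3(l)): (2)·(-41.6) = -83.2 kcal/mol
(iii): not needed.
ΔH_rxn = (-3)·(-148.7) + (2)·(-41.6) = 362.9 kcal/mol

ΔH_rxn = 362.9 kcal/mol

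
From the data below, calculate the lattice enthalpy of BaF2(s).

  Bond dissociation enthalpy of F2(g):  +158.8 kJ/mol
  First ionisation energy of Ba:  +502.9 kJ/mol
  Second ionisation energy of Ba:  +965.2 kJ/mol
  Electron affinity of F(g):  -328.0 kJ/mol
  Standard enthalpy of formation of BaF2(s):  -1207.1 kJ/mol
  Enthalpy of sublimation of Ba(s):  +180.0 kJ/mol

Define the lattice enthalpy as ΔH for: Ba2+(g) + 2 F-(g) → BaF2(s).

U = -2358.0 kJ/mol

ΔHf° = 1·ΔHsub + 1·(ΣIE) + 1·D(F2) + 2·EA + U
-1207.1 = 1·(+180.0) + 1·(+1468.1) + 1·(+158.8) + 2·(-328.0) + U
U = -1207.1 − (+1150.9) = -2358.0 kJ/mol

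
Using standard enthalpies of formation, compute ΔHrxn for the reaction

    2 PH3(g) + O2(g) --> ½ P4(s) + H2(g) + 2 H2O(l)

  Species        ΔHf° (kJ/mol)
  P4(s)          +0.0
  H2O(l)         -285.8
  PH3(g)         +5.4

ΔHrxn = -582.4 kJ/mol

ΔH°rxn = Σ nΔHf°(products) − Σ nΔHf°(reactants).
Products: 1/2·(+0.0) + 1·(+0.0) + 2·(-285.8) = -571.6
Reactants: 2·(+5.4) + 1·(+0.0) = +10.8
ΔHrxn = (-571.6) − (+10.8) = -582.4 kJ/mol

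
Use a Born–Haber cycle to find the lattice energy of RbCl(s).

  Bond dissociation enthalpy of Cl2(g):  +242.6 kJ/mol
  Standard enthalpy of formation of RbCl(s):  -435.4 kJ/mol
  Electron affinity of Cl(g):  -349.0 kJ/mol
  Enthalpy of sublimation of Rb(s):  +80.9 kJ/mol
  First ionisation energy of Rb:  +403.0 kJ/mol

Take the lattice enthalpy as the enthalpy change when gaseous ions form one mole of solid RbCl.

U = -691.6 kJ/mol

ΔHf° = 1·ΔHsub + 1·(ΣIE) + 1/2·D(Cl2) + 1·EA + U
-435.4 = 1·(+80.9) + 1·(+403.0) + 1/2·(+242.6) + 1·(-349.0) + U
U = -435.4 − (+256.2) = -691.6 kJ/mol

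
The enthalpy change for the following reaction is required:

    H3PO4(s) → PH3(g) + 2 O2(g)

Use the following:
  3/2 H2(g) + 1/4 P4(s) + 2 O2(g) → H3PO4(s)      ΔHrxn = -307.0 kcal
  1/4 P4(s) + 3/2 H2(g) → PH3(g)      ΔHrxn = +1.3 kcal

ΔHrxn = 308.3 kcal

equation 1 reversed: +307.0 kcal
equation 2 as written: +1.3 kcal
By Hess's law, ΔHrxn = (+307.0) + (+1.3) = 308.3 kcal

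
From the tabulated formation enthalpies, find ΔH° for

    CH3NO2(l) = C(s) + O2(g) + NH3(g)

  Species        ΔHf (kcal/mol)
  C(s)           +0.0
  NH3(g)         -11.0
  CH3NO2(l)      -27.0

Products: 1·(+0.0) + 1·(+0.0) + 1·(-11.0) = -11.0
Reactants: 1·(-27.0) = -27.0
ΔH° = (-11.0) − (-27.0) = 16.0 kcal/mol

ΔH° = 16.0 kcal/mol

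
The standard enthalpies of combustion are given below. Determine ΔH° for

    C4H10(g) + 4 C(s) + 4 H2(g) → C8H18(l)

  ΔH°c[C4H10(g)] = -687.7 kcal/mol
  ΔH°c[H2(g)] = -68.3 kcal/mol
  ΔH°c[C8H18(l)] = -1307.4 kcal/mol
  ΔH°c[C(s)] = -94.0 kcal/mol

Using ΔH = Σ nΔHc°(reactants) − Σ nΔHc°(products):
= [1·(-687.7) + 4·(-94.0) + 4·(-68.3)] − [1·(-1307.4)]
= -29.5 kcal/mol

ΔH° = -29.5 kcal/mol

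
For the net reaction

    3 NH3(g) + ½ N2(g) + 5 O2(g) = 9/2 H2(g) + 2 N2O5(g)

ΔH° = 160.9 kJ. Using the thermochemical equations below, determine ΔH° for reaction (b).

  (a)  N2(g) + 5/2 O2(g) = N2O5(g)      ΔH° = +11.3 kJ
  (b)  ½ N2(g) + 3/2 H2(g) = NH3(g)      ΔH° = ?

ΔH° = -46.1 kJ

(a) × 2 (×2 to match 2 N2O5(g) in the target): (2)·(+11.3) = +22.6 kJ
(b) reversed and × 3 (reverse to put NH3(g) on the reactant side; ×3 to match 3 NH3(g) in the target): contributes −3·x
+160.9 = (+22.6) − 3·x
x = (+160.9 − (+22.6)) / (-3) = -46.1 kJ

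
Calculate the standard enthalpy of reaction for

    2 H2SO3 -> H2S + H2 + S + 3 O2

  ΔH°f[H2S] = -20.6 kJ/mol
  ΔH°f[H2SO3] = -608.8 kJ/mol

ΔH_rxn = 1197.0 kJ/mol

Products: 1·(-20.6) + 1·(+0.0) + 1·(+0.0) + 3·(+0.0) = -20.6
Reactants: 2·(-608.8) = -1217.6
ΔH_rxn = (-20.6) − (-1217.6) = 1197.0 kJ/mol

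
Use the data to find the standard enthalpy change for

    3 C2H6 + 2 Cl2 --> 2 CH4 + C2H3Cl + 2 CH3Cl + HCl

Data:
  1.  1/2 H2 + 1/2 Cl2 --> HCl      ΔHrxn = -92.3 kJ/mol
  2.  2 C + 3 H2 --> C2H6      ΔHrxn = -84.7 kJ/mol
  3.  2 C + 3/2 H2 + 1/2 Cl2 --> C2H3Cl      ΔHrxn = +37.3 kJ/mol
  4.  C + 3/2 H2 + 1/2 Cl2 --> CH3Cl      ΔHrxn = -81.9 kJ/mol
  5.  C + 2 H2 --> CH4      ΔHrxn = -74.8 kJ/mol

ΔHrxn = -114.3 kJ/mol

eq. 1 as written (HCl already on the product side): -92.3 kJ/mol
eq. 2 reversed and × 3 (C2H6 must end up as a reactant; scale by 3 for the 3 C2H6): (-3)·(-84.7) = +254.1 kJ/mol
eq. 3 as written (C2H3Cl already on the product side): +37.3 kJ/mol
eq. 4 × 2 (scale by 2 for the 2 CH3Cl): (2)·(-81.9) = -163.8 kJ/mol
eq. 5 × 2 (×2 to match 2 CH4 in the target): (2)·(-74.8) = -149.6 kJ/mol
ΔHrxn = (-92.3) + (+254.1) + (+37.3) + (-163.8) + (-149.6) = -114.3 kJ/mol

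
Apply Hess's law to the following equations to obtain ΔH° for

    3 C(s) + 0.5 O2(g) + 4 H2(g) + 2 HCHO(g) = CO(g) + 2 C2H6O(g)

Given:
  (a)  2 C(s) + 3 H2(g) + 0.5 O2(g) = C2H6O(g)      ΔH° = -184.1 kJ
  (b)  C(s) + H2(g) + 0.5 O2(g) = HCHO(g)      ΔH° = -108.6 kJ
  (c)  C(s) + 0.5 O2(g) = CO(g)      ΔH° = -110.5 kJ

ΔH° = -261.5 kJ

(a) × 2 (×2 to match 2 C2H6O(g) in the target): (2)·(-184.1) = -368.2 kJ
(b) reversed and × 2 (HCHO(g) must end up as a reactant; scale by 2 for the 2 HCHO(g)): (-2)·(-108.6) = +217.2 kJ
(c) as written (CO(g) already on the product side): -110.5 kJ
Combining the equations, ΔH° = (-368.2) + (+217.2) + (-110.5) = -261.5 kJ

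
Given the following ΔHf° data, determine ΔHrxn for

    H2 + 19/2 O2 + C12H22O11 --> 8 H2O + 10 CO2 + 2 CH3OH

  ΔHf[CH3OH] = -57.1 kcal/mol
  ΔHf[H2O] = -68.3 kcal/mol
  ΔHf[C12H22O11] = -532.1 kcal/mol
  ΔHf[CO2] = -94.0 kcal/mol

ΔHrxn = -1068.5 kcal/mol

ΔH°rxn = Σ nΔHf°(products) − Σ nΔHf°(reactants).
Products: 8·(-68.3) + 10·(-94.0) + 2·(-57.1) = -1600.6
Reactants: 1·(+0.0) + 19/2·(+0.0) + 1·(-532.1) = -532.1
ΔHrxn = (-1600.6) − (-532.1) = -1068.5 kcal/mol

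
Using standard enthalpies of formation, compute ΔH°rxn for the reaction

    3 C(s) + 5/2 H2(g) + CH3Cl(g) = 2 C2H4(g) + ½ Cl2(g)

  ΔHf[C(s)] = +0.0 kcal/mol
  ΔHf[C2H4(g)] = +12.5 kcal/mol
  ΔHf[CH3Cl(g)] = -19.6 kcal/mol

Products: 2·(+12.5) + 1/2·(+0.0) = +25.0
Reactants: 3·(+0.0) + 5/2·(+0.0) + 1·(-19.6) = -19.6
ΔH°rxn = (+25.0) − (-19.6) = 44.6 kcal/mol

ΔH°rxn = 44.6 kcal/mol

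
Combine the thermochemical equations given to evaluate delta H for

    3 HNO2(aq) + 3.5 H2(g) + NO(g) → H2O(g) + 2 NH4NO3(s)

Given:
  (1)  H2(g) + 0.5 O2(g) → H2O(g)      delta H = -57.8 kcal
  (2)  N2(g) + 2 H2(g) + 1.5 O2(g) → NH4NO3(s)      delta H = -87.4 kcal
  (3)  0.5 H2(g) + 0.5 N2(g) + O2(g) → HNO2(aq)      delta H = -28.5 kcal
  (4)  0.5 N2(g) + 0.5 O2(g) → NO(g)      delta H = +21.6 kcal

(1) as written (H2O(g) already on the product side): -57.8 kcal
(2) × 2 (scale by 2 for the 2 NH4NO3(s)): (2)·(-87.4) = -174.8 kcal
(3) reversed and × 3 (HNO2(aq) must end up as a reactant; ×3 to match 3 HNO2(aq) in the target): (-3)·(-28.5) = +85.5 kcal
(4) reversed (NO(g) must end up as a reactant): -21.6 kcal
delta H = (1)·(-57.8) + (2)·(-87.4) + (-3)·(-28.5) + (-1)·(+21.6) = -168.7 kcal

delta H = -168.7 kcal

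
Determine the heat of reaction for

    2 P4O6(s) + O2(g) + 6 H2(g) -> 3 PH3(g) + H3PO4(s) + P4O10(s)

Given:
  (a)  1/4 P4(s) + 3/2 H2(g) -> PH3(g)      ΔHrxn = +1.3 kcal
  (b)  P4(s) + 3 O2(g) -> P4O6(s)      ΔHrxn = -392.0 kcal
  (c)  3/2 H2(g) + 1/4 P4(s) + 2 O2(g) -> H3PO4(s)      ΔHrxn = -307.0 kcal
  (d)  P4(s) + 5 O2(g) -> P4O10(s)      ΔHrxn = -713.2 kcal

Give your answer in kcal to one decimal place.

(a) × 3 (×3 to match 3 PH3(g) in the target): (3)·(+1.3) = +3.9 kcal
(b) reversed and × 2 (reverse to put P4O6(s) on the reactant side; scale by 2 for the 2 P4O6(s)): (-2)·(-392.0) = +784.0 kcal
(c) as written (H3PO4(s) already on the product side): -307.0 kcal
(d) as written (P4O10(s) already on the product side): -713.2 kcal
Summing the manipulated equations, ΔHrxn = (+3.9) + (+784.0) + (-307.0) + (-713.2) = -232.3 kcal

ΔHrxn = -232.3 kcal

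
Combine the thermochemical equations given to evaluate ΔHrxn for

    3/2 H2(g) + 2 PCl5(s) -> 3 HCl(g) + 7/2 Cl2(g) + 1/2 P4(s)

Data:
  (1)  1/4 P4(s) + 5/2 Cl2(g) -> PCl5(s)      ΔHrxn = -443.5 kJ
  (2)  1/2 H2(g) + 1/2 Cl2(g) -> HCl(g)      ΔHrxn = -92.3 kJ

(1) reversed and × 2: (-2)·(-443.5) = +887.0 kJ
(2) × 3: (3)·(-92.3) = -276.9 kJ
Summing the manipulated equations, ΔHrxn = (-2)·(-443.5) + (3)·(-92.3) = 610.1 kJ

ΔHrxn = 610.1 kJ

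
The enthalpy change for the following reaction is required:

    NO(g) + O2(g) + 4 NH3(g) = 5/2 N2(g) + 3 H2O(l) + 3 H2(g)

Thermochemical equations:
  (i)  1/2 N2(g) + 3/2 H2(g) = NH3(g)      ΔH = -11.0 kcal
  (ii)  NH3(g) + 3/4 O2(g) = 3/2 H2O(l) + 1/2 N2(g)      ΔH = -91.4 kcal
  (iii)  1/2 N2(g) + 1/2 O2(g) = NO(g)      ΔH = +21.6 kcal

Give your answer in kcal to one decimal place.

ΔH = -182.4 kcal

(i) reversed and × 2: (-2)·(-11.0) = +22.0 kcal
(ii) × 2: (2)·(-91.4) = -182.8 kcal
(iii) reversed: -21.6 kcal
Combining the equations, ΔH = (-2)·(-11.0) + (2)·(-91.4) + (-1)·(+21.6) = -182.4 kcal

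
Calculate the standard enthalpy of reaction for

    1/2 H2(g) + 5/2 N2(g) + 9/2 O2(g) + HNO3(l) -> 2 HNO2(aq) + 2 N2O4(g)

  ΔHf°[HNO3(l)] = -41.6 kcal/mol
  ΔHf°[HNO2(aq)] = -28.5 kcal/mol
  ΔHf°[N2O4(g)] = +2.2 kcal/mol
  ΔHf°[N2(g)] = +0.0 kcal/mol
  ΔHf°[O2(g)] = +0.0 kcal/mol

Products: 2·(-28.5) + 2·(+2.2) = -52.6
Reactants: 1/2·(+0.0) + 5/2·(+0.0) + 9/2·(+0.0) + 1·(-41.6) = -41.6
ΔH_rxn = (-52.6) − (-41.6) = -11.0 kcal/mol

ΔH_rxn = -11.0 kcal/mol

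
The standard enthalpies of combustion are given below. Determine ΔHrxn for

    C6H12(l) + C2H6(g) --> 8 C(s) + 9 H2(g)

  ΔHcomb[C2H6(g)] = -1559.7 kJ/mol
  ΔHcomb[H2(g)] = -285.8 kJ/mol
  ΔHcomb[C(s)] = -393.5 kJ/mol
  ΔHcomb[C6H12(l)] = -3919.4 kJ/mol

With combustion enthalpies, reactants minus products:
= [1·(-3919.4) + 1·(-1559.7)] − [8·(-393.5) + 9·(-285.8)]
= 241.1 kJ/mol

ΔHrxn = 241.1 kJ/mol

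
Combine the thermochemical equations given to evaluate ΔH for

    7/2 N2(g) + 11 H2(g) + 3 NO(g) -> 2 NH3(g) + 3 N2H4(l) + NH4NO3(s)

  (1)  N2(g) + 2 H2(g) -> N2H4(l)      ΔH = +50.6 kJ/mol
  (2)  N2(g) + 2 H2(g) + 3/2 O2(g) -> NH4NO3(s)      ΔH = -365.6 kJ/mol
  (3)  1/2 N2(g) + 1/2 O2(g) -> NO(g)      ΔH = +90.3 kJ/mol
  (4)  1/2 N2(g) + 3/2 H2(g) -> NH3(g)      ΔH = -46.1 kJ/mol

(1) × 3 (scale by 3 for the 3 N2H4(l)): (3)·(+50.6) = +151.8 kJ/mol
(2) as written (NH4NO3(s) already on the product side): -365.6 kJ/mol
(3) reversed and × 3 (reverse to put NO(g) on the reactant side; ×3 to match 3 NO(g) in the target): (-3)·(+90.3) = -270.9 kJ/mol
(4) × 2 (×2 to match 2 NH3(g) in the target): (2)·(-46.1) = -92.2 kJ/mol
Summing the manipulated equations, ΔH = (3)·(+50.6) + (1)·(-365.6) + (-3)·(+90.3) + (2)·(-46.1) = -576.9 kJ/mol

ΔH = -576.9 kJ/mol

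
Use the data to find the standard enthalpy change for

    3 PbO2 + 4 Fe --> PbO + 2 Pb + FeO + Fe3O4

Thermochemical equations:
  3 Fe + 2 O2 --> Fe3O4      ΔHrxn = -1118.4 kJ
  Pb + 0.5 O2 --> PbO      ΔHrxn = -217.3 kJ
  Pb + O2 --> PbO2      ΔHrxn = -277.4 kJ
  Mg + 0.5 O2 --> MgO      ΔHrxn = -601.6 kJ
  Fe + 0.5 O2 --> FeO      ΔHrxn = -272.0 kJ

ΔHrxn = -775.5 kJ

equation 1 as written: -1118.4 kJ
equation 2 as written: -217.3 kJ
equation 3 reversed and × 3: (-3)·(-277.4) = +832.2 kJ
equation 4: not needed.
equation 5 as written: -272.0 kJ
Since enthalpy is a state function, ΔHrxn = (-1118.4) + (-217.3) + (+832.2) + (-272.0) = -775.5 kJ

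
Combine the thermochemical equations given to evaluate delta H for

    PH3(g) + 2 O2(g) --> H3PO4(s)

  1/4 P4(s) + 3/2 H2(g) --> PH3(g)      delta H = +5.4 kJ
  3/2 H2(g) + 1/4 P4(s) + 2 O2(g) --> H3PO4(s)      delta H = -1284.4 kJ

delta H = -1289.8 kJ

equation 1 reversed: -5.4 kJ
equation 2 as written: -1284.4 kJ
delta H = (-1)·(+5.4) + (1)·(-1284.4) = -1289.8 kJ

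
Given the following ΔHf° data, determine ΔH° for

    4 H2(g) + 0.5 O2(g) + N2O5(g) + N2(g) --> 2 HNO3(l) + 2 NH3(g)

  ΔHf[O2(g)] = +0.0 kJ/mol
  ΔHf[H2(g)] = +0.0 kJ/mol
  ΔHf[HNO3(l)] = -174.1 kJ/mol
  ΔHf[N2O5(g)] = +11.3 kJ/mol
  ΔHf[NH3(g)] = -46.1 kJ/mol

Products: 2·(-174.1) + 2·(-46.1) = -440.4
Reactants: 4·(+0.0) + 1/2·(+0.0) + 1·(+11.3) + 1·(+0.0) = +11.3
ΔH° = (-440.4) − (+11.3) = -451.7 kJ/mol

ΔH° = -451.7 kJ/mol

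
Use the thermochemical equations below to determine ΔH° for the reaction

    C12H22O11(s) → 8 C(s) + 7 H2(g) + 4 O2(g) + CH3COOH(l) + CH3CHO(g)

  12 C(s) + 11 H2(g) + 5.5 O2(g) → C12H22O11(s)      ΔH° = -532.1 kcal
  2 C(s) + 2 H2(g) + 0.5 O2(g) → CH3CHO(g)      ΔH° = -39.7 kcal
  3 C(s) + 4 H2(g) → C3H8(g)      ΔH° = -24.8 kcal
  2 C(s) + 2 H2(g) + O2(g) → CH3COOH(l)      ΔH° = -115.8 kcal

equation 1 reversed: +532.1 kcal
equation 2 as written: -39.7 kcal
equation 3: not needed.
equation 4 as written: -115.8 kcal
ΔH° = (-1)·(-532.1) + (1)·(-39.7) + (1)·(-115.8) = 376.6 kcal

ΔH° = 376.6 kcal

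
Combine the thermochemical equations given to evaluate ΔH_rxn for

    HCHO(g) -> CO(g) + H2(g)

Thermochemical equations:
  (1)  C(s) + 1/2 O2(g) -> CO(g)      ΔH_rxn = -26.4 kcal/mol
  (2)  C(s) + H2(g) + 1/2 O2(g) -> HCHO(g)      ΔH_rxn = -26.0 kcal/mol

ΔH_rxn = -0.4 kcal/mol

(1) as written (CO(g) already on the product side): -26.4 kcal/mol
(2) reversed (HCHO(g) must end up as a reactant): +26.0 kcal/mol
Combining the equations, ΔH_rxn = (-26.4) + (+26.0) = -0.4 kcal/mol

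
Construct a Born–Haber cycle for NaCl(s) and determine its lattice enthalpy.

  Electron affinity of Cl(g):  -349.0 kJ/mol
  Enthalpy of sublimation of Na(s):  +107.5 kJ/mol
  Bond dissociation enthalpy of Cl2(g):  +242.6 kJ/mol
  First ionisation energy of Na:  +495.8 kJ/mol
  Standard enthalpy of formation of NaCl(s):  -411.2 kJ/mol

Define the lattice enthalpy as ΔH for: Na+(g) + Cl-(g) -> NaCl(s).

U = -786.8 kJ/mol

ΔHf° = 1·ΔHsub + 1·(ΣIE) + 1/2·D(Cl2) + 1·EA + U
-411.2 = 1·(+107.5) + 1·(+495.8) + 1/2·(+242.6) + 1·(-349.0) + U
U = -411.2 − (+375.6) = -786.8 kJ/mol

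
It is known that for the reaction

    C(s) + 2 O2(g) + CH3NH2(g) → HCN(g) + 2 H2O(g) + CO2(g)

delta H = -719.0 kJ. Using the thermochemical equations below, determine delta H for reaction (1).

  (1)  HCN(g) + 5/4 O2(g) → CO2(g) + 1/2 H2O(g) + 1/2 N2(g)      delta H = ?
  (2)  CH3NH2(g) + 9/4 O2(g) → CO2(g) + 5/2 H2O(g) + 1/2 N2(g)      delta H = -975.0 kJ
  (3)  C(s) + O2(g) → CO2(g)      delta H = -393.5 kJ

(1) reversed (HCN(g) must end up as a product): contributes −x
(2) as written (CH3NH2(g) already on the reactant side): -975.0 kJ
(3) as written (C(s) already on the reactant side): -393.5 kJ
-719.0 = (-975.0) + (-393.5) − x
x = (-719.0 − (-1368.5)) / (-1) = -649.5 kJ

delta H = -649.5 kJ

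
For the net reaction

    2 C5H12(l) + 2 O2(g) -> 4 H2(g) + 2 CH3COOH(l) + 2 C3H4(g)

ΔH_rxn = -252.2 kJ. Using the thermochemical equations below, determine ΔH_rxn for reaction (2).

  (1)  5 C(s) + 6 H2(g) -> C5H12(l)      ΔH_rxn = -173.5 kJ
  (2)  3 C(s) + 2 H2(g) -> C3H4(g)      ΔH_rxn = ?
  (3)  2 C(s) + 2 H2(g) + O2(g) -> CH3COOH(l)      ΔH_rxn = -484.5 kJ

ΔH_rxn = 184.9 kJ

(1) reversed and × 2 (C5H12(l) must end up as a reactant; ×2 to match 2 C5H12(l) in the target): (-2)·(-173.5) = +347.0 kJ
(2) × 2 (scale by 2 for the 2 C3H4(g)): contributes 2·x
(3) × 2 (scale by 2 for the 2 CH3COOH(l)): (2)·(-484.5) = -969.0 kJ
-252.2 = (+347.0) + (-969.0) + 2·x
x = (-252.2 − (-622.0)) / (2) = 184.9 kJ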